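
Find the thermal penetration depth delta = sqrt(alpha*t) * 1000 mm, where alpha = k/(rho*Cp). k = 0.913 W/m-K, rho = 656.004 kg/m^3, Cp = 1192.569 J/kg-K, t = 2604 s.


alpha = 0.913 / (656.004 * 1192.569) = 1.1670e-06 m^2/s
alpha * t = 0.0030389
delta = sqrt(0.0030389) * 1000 = 55.127 mm

55.127 mm


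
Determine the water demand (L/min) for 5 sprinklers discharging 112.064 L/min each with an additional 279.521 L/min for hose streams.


Sprinkler demand = 5 * 112.064 = 560.32 L/min
Total = 560.32 + 279.521 = 839.841 L/min

839.841 L/min


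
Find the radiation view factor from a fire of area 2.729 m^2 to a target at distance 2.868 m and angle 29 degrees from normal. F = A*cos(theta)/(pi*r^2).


cos(29 deg) = 0.87462
pi*r^2 = 25.841
F = 2.729 * 0.87462 / 25.841 = 0.092367

0.092367


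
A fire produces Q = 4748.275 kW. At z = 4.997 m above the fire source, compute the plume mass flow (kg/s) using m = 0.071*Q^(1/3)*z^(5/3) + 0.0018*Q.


Q^(1/3) = 16.808
z^(5/3) = 14.605
First term = 0.071 * 16.808 * 14.605 = 17.430
Second term = 0.0018 * 4748.275 = 8.5469
m = 25.976 kg/s

25.976 kg/s


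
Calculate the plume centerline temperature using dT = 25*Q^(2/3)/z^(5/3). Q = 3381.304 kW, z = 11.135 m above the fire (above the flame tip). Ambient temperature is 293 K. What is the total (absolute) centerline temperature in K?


Q^(2/3) = 225.28
z^(5/3) = 55.524
dT = 25 * 225.28 / 55.524 = 101.43 K
T = 293 + 101.43 = 394.43 K

394.43 K


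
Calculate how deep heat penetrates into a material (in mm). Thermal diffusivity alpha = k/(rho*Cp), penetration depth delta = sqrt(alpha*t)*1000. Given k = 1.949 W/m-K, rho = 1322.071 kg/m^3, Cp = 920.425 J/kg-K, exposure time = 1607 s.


alpha = 1.949 / (1322.071 * 920.425) = 1.6017e-06 m^2/s
alpha * t = 0.0025739
delta = sqrt(0.0025739) * 1000 = 50.733 mm

50.733 mm


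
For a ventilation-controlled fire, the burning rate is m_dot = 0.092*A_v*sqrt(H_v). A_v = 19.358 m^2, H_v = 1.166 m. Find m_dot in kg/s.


sqrt(H_v) = 1.0798
m_dot = 0.092 * 19.358 * 1.0798 = 1.9231 kg/s

1.9231 kg/s


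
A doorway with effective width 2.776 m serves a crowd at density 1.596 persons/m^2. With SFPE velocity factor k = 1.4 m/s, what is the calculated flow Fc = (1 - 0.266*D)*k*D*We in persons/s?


1 - 0.266*D = 1 - 0.266*1.596 = 0.57546
Fs = 0.57546 * 1.4 * 1.596 = 1.2858 persons/(s*m)
Fc = 1.2858 * 2.776 = 3.5694 persons/s

3.5694 persons/s


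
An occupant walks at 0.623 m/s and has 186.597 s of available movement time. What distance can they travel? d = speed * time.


d = 0.623 * 186.597 = 116.25 m

116.25 m


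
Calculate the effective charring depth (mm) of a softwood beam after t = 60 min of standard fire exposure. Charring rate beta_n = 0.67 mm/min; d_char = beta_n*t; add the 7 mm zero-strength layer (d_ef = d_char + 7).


d_char = 0.67 * 60 = 40.2 mm
d_ef = 40.2 + 1.0*7 = 47.2 mm

47.2 mm


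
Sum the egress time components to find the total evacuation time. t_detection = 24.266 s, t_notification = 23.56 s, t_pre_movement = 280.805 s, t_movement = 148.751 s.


Total = 24.266 + 23.56 + 280.805 + 148.751 = 477.382 s

477.382 s


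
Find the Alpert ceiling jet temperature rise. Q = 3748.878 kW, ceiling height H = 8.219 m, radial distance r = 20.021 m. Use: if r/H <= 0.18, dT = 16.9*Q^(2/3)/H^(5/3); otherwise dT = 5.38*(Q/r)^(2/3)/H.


r/H = 20.021 / 8.219 = 2.4359
r/H > 0.18, so dT = 5.38*(Q/r)^(2/3)/H
Q/r = 187.25
(Q/r)^(2/3) = 32.730
dT = 5.38 * 32.730 / 8.219 = 21.424 K

21.424 K


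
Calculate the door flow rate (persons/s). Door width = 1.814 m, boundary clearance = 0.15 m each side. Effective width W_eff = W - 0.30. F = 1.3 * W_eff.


W_eff = 1.814 - 0.30 = 1.514 m
F = 1.3 * 1.514 = 1.9682 persons/s

1.9682 persons/s


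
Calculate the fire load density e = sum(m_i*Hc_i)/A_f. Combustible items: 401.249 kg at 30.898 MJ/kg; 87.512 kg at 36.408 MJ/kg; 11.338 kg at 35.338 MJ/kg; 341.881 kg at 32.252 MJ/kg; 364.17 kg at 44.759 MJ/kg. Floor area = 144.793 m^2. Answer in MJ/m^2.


Total energy = 401.249*30.898 + 87.512*36.408 + 11.338*35.338 + 341.881*32.252 + 364.17*44.759
= 12397.79 + 3186.137 + 400.6622 + 11026.35 + 16299.89
= 43310.82 MJ
e = 43310.82 / 144.793 = 299.12 MJ/m^2

299.12 MJ/m^2


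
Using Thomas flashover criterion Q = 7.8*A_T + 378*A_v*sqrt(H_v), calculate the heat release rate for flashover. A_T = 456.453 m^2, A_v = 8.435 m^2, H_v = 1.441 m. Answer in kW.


7.8*A_T = 3560.3
sqrt(H_v) = 1.2004
378*A_v*sqrt(H_v) = 3827.4
Q = 3560.3 + 3827.4 = 7387.8 kW

7387.8 kW


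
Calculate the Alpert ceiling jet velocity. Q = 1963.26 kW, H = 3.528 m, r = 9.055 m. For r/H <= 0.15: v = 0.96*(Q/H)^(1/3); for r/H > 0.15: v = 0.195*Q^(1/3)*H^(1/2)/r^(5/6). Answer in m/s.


r/H = 9.055 / 3.528 = 2.5666
r/H > 0.15, so v = 0.195*Q^(1/3)*H^(1/2)/r^(5/6)
Q^(1/3) = 12.522
H^(1/2) = 1.8783
r^(5/6) = 6.2720
v = 0.195 * 12.522 * 1.8783 / 6.2720 = 0.73123 m/s

0.73123 m/s


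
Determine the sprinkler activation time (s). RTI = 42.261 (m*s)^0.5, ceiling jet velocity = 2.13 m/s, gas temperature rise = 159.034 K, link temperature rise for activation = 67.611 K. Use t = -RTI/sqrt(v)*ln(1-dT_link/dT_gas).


dT_link/dT_gas = 0.42514
ln(1 - 0.42514) = -0.55362
t = -42.261 / sqrt(2.13) * -0.55362 = 16.031 s

16.031 s


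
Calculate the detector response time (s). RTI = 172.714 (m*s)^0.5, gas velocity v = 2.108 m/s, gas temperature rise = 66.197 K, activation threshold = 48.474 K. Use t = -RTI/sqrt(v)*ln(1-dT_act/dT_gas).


dT_act/dT_gas = 0.73227
ln(1 - 0.73227) = -1.3178
t = -172.714 / sqrt(2.108) * -1.3178 = 156.76 s

156.76 s


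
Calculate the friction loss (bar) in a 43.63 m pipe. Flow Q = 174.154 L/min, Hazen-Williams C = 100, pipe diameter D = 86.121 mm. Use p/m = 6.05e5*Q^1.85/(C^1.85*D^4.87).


Q^1.85 = 13987
C^1.85 = 5011.9
D^4.87 = 2.6545e+09
p/m = 0.00063606 bar/m
p_total = 0.00063606 * 43.63 = 0.027751 bar

0.027751 bar


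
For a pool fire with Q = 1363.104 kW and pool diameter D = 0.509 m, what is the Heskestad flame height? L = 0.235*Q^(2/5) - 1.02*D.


Q^(2/5) = 17.940
0.235 * Q^(2/5) = 4.2158
1.02 * D = 0.51918
L = 3.6966 m

3.6966 m


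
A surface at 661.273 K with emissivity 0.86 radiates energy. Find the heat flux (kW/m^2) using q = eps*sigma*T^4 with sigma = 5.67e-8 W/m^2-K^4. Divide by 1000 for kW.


T^4 = 1.9122e+11
q = 0.86 * 5.67e-8 * 1.9122e+11 / 1000 = 9.3241 kW/m^2

9.3241 kW/m^2


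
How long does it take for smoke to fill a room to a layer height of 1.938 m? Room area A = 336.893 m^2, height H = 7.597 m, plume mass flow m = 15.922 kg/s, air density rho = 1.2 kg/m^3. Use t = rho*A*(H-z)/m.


H - z = 5.659 m
t = 1.2 * 336.893 * 5.659 / 15.922 = 143.69 s

143.69 s


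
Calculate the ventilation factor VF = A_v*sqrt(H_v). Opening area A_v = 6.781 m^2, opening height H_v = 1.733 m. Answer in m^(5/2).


sqrt(H_v) = 1.3164
VF = 6.781 * 1.3164 = 8.9267 m^(5/2)

8.9267 m^(5/2)


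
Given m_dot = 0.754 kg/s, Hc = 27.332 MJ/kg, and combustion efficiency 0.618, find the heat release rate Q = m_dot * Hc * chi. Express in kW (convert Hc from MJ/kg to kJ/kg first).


Hc = 27.332 MJ/kg = 27.332 * 1000 kJ/kg = 27332 kJ/kg
Q = 0.754 kg/s * 27332 kJ/kg * 0.618 = 12736 kW

12736 kW


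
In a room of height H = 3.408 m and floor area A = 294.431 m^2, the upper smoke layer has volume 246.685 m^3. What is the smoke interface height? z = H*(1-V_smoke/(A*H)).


V/(A*H) = 0.24584
1 - 0.24584 = 0.75416
z = 3.408 * 0.75416 = 2.5702 m

2.5702 m


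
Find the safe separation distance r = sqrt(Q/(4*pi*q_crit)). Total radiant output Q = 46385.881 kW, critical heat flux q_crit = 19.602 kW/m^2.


4*pi*q_crit = 246.33
Q/(4*pi*q_crit) = 188.31
r = sqrt(188.31) = 13.723 m

13.723 m


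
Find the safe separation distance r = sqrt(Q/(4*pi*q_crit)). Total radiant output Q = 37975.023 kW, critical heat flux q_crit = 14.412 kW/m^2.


4*pi*q_crit = 181.11
Q/(4*pi*q_crit) = 209.68
r = sqrt(209.68) = 14.480 m

14.480 m


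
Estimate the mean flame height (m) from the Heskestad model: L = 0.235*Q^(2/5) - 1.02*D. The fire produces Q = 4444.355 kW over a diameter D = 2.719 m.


Q^(2/5) = 28.782
0.235 * Q^(2/5) = 6.7638
1.02 * D = 2.7734
L = 3.9904 m

3.9904 m


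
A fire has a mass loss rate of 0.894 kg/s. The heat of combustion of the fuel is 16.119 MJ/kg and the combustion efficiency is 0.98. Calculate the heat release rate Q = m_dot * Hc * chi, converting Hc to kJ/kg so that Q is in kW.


Hc = 16.119 MJ/kg = 16.119 * 1000 kJ/kg = 16119 kJ/kg
Q = 0.894 kg/s * 16119 kJ/kg * 0.98 = 14122 kW

14122 kW


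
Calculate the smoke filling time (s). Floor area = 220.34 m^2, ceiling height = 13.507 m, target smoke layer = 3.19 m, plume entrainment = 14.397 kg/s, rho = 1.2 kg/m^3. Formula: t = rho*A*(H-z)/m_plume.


H - z = 10.317 m
t = 1.2 * 220.34 * 10.317 / 14.397 = 189.48 s

189.48 s


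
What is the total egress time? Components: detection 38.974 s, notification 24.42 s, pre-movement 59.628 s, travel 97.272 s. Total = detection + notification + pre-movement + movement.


Total = 38.974 + 24.42 + 59.628 + 97.272 = 220.294 s

220.294 s


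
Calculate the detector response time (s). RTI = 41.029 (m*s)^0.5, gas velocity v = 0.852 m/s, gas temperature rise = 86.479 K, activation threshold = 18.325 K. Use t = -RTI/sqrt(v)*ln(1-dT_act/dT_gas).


dT_act/dT_gas = 0.21190
ln(1 - 0.21190) = -0.23813
t = -41.029 / sqrt(0.852) * -0.23813 = 10.585 s

10.585 s


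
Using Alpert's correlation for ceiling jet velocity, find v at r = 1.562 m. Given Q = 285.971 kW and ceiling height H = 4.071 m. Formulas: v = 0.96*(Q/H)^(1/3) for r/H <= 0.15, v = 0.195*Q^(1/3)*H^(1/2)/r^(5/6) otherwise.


r/H = 1.562 / 4.071 = 0.38369
r/H > 0.15, so v = 0.195*Q^(1/3)*H^(1/2)/r^(5/6)
Q^(1/3) = 6.5883
H^(1/2) = 2.0177
r^(5/6) = 1.4501
v = 0.195 * 6.5883 * 2.0177 / 1.4501 = 1.7876 m/s

1.7876 m/s


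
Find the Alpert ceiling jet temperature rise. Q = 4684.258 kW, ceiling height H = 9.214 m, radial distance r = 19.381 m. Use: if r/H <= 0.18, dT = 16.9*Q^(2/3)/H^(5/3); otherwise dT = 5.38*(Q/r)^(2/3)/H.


r/H = 19.381 / 9.214 = 2.1034
r/H > 0.18, so dT = 5.38*(Q/r)^(2/3)/H
Q/r = 241.69
(Q/r)^(2/3) = 38.801
dT = 5.38 * 38.801 / 9.214 = 22.656 K

22.656 K


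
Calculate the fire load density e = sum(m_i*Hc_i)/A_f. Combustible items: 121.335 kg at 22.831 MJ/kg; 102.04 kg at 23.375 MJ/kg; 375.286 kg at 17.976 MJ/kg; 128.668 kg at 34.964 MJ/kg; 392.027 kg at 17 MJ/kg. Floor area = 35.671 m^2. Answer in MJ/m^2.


Total energy = 121.335*22.831 + 102.04*23.375 + 375.286*17.976 + 128.668*34.964 + 392.027*17
= 2770.199 + 2385.185 + 6746.141 + 4498.748 + 6664.459
= 23064.73 MJ
e = 23064.73 / 35.671 = 646.60 MJ/m^2

646.60 MJ/m^2


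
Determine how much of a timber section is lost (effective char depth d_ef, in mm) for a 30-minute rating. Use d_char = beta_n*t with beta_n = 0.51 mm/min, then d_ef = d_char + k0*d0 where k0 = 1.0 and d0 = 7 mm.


d_char = 0.51 * 30 = 15.3 mm
d_ef = 15.3 + 1.0*7 = 22.3 mm

22.3 mm


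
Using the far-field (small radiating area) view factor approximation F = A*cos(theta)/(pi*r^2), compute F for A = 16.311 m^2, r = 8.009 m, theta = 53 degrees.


cos(53 deg) = 0.60182
pi*r^2 = 201.51
F = 16.311 * 0.60182 / 201.51 = 0.048712

0.048712


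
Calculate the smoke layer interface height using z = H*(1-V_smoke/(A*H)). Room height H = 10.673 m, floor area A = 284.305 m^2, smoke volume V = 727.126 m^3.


V/(A*H) = 0.23963
1 - 0.23963 = 0.76037
z = 10.673 * 0.76037 = 8.1154 m

8.1154 m


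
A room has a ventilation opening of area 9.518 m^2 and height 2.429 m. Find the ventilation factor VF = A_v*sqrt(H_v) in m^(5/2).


sqrt(H_v) = 1.5585
VF = 9.518 * 1.5585 = 14.834 m^(5/2)

14.834 m^(5/2)


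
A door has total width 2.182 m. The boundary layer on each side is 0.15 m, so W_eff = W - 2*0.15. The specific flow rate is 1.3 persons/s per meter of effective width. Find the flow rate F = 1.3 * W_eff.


W_eff = 2.182 - 0.30 = 1.882 m
F = 1.3 * 1.882 = 2.4466 persons/s

2.4466 persons/s


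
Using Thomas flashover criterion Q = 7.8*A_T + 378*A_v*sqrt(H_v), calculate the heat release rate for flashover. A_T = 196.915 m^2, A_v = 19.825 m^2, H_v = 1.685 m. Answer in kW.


7.8*A_T = 1535.937
sqrt(H_v) = 1.2981
378*A_v*sqrt(H_v) = 9727.6
Q = 1535.937 + 9727.6 = 11264 kW

11264 kW


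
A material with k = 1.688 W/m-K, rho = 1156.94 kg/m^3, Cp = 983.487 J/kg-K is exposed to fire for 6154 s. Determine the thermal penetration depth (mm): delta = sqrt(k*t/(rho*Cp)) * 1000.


alpha = 1.688 / (1156.94 * 983.487) = 1.4835e-06 m^2/s
alpha * t = 0.0091296
delta = sqrt(0.0091296) * 1000 = 95.549 mm

95.549 mm


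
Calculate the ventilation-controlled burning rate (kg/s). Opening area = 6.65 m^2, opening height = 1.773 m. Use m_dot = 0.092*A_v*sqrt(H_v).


sqrt(H_v) = 1.3315
m_dot = 0.092 * 6.65 * 1.3315 = 0.81464 kg/s

0.81464 kg/s


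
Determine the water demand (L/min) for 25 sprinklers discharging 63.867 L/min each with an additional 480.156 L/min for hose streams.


Sprinkler demand = 25 * 63.867 = 1596.675 L/min
Total = 1596.675 + 480.156 = 2076.831 L/min

2076.831 L/min


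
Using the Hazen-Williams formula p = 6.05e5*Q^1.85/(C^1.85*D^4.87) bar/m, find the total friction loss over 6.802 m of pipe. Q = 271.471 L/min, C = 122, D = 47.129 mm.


Q^1.85 = 31797
C^1.85 = 7240.5
D^4.87 = 1.4090e+08
p/m = 0.018857 bar/m
p_total = 0.018857 * 6.802 = 0.12826 bar

0.12826 bar


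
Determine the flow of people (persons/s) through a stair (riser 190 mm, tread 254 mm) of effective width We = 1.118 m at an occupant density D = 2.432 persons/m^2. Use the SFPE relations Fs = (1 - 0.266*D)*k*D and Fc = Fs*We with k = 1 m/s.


1 - 0.266*D = 1 - 0.266*2.432 = 0.35309
Fs = 0.35309 * 1 * 2.432 = 0.85871 persons/(s*m)
Fc = 0.85871 * 1.118 = 0.96004 persons/s

0.96004 persons/s


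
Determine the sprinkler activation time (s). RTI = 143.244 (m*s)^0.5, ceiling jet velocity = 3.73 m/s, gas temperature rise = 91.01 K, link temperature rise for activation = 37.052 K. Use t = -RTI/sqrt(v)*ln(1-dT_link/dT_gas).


dT_link/dT_gas = 0.40712
ln(1 - 0.40712) = -0.52276
t = -143.244 / sqrt(3.73) * -0.52276 = 38.773 s

38.773 s


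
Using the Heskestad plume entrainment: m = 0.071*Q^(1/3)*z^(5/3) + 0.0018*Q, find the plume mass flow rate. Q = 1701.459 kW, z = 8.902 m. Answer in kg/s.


Q^(1/3) = 11.938
z^(5/3) = 38.237
First term = 0.071 * 11.938 * 38.237 = 32.410
Second term = 0.0018 * 1701.459 = 3.0626
m = 35.473 kg/s

35.473 kg/s


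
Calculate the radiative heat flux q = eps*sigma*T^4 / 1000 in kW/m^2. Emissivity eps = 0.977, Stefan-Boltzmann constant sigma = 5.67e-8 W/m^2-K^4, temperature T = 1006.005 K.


T^4 = 1.0242e+12
q = 0.977 * 5.67e-8 * 1.0242e+12 / 1000 = 56.739 kW/m^2

56.739 kW/m^2


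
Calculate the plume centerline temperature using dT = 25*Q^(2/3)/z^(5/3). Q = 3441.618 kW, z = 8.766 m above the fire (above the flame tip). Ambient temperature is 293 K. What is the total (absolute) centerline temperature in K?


Q^(2/3) = 227.95
z^(5/3) = 37.268
dT = 25 * 227.95 / 37.268 = 152.91 K
T = 293 + 152.91 = 445.91 K

445.91 K


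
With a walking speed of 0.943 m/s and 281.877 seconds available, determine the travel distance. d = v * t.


d = 0.943 * 281.877 = 265.81 m

265.81 m


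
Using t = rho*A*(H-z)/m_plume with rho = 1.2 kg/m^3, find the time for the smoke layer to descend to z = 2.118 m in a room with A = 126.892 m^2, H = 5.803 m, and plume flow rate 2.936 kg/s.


H - z = 3.685 m
t = 1.2 * 126.892 * 3.685 / 2.936 = 191.12 s

191.12 s


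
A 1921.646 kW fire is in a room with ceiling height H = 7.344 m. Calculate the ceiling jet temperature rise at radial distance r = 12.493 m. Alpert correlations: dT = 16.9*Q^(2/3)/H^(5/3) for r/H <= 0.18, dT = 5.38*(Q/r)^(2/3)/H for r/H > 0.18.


r/H = 12.493 / 7.344 = 1.7011
r/H > 0.18, so dT = 5.38*(Q/r)^(2/3)/H
Q/r = 153.82
(Q/r)^(2/3) = 28.708
dT = 5.38 * 28.708 / 7.344 = 21.031 K

21.031 K


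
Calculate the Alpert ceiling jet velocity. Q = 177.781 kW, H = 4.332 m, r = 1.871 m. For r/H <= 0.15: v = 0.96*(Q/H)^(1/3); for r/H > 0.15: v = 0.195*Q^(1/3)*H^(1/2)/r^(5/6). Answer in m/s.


r/H = 1.871 / 4.332 = 0.43190
r/H > 0.15, so v = 0.195*Q^(1/3)*H^(1/2)/r^(5/6)
Q^(1/3) = 5.6229
H^(1/2) = 2.0813
r^(5/6) = 1.6855
v = 0.195 * 5.6229 * 2.0813 / 1.6855 = 1.3540 m/s

1.3540 m/s


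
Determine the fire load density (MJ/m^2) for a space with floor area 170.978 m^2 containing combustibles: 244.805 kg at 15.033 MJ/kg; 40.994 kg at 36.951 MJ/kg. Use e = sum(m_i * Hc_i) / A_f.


Total energy = 244.805*15.033 + 40.994*36.951
= 3680.154 + 1514.769
= 5194.923 MJ
e = 5194.923 / 170.978 = 30.384 MJ/m^2

30.384 MJ/m^2


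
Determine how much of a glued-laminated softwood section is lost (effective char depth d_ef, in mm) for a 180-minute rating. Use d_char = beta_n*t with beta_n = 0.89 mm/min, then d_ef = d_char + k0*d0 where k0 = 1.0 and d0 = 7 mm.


d_char = 0.89 * 180 = 160.2 mm
d_ef = 160.2 + 1.0*7 = 167.2 mm

167.2 mm


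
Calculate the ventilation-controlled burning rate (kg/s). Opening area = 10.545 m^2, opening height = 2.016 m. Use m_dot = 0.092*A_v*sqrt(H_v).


sqrt(H_v) = 1.4199
m_dot = 0.092 * 10.545 * 1.4199 = 1.3775 kg/s

1.3775 kg/s


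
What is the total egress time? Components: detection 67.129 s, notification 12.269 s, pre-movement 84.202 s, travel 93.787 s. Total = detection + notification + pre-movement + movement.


Total = 67.129 + 12.269 + 84.202 + 93.787 = 257.387 s

257.387 s


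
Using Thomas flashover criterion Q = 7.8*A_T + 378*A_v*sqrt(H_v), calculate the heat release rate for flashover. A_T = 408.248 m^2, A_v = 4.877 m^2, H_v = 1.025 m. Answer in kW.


7.8*A_T = 3184.3
sqrt(H_v) = 1.0124
378*A_v*sqrt(H_v) = 1866.4
Q = 3184.3 + 1866.4 = 5050.7 kW

5050.7 kW


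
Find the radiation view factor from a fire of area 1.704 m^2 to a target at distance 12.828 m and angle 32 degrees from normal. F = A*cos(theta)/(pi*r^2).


cos(32 deg) = 0.84805
pi*r^2 = 516.97
F = 1.704 * 0.84805 / 516.97 = 0.0027953

0.0027953


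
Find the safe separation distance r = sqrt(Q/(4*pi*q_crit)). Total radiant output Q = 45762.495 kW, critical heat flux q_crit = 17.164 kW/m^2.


4*pi*q_crit = 215.69
Q/(4*pi*q_crit) = 212.17
r = sqrt(212.17) = 14.566 m

14.566 m


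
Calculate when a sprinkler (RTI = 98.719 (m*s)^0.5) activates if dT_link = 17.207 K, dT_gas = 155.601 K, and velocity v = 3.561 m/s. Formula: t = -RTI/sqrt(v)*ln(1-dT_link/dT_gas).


dT_link/dT_gas = 0.11058
ln(1 - 0.11058) = -0.11719
t = -98.719 / sqrt(3.561) * -0.11719 = 6.1307 s

6.1307 s


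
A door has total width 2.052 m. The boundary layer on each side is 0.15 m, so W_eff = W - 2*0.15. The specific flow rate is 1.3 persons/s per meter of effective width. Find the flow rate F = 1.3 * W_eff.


W_eff = 2.052 - 0.30 = 1.752 m
F = 1.3 * 1.752 = 2.2776 persons/s

2.2776 persons/s


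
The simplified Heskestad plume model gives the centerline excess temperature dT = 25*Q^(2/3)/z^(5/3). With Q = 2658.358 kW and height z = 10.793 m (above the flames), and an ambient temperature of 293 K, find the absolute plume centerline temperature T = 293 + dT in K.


Q^(2/3) = 191.90
z^(5/3) = 52.711
dT = 25 * 191.90 / 52.711 = 91.015 K
T = 293 + 91.015 = 384.01 K

384.01 K


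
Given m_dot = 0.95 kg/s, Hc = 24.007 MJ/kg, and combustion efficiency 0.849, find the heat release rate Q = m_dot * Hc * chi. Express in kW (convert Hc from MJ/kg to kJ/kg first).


Hc = 24.007 MJ/kg = 24.007 * 1000 kJ/kg = 24007 kJ/kg
Q = 0.95 kg/s * 24007 kJ/kg * 0.849 = 19363 kW

19363 kW


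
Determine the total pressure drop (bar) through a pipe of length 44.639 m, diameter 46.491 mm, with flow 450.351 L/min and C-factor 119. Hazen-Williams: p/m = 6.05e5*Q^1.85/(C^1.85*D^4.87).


Q^1.85 = 81109
C^1.85 = 6914.5
D^4.87 = 1.3185e+08
p/m = 0.053824 bar/m
p_total = 0.053824 * 44.639 = 2.4027 bar

2.4027 bar


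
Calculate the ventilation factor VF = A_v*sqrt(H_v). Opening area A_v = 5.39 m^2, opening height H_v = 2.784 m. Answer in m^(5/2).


sqrt(H_v) = 1.6685
VF = 5.39 * 1.6685 = 8.9934 m^(5/2)

8.9934 m^(5/2)


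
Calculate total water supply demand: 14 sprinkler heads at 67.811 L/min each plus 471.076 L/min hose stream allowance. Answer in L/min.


Sprinkler demand = 14 * 67.811 = 949.354 L/min
Total = 949.354 + 471.076 = 1420.43 L/min

1420.43 L/min


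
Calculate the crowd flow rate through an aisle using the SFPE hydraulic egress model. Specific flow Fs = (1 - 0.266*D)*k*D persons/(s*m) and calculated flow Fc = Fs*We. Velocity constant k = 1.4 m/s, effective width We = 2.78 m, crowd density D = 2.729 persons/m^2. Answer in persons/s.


1 - 0.266*D = 1 - 0.266*2.729 = 0.27409
Fs = 0.27409 * 1.4 * 2.729 = 1.0472 persons/(s*m)
Fc = 1.0472 * 2.78 = 2.9111 persons/s

2.9111 persons/s


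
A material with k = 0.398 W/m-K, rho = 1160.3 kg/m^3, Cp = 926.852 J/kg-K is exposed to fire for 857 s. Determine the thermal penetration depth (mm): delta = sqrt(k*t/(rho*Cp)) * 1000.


alpha = 0.398 / (1160.3 * 926.852) = 3.7009e-07 m^2/s
alpha * t = 0.00031716
delta = sqrt(0.00031716) * 1000 = 17.809 mm

17.809 mm


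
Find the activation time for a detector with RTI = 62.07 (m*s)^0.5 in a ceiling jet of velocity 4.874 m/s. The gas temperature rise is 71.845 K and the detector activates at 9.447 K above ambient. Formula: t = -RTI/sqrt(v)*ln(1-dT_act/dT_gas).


dT_act/dT_gas = 0.13149
ln(1 - 0.13149) = -0.14098
t = -62.07 / sqrt(4.874) * -0.14098 = 3.9636 s

3.9636 s


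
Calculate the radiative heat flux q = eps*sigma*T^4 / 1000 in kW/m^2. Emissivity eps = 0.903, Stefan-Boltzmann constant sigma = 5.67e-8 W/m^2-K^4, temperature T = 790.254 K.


T^4 = 3.9000e+11
q = 0.903 * 5.67e-8 * 3.9000e+11 / 1000 = 19.968 kW/m^2

19.968 kW/m^2


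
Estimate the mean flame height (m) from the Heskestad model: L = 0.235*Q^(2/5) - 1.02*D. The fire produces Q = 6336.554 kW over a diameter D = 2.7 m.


Q^(2/5) = 33.170
0.235 * Q^(2/5) = 7.7949
1.02 * D = 2.754
L = 5.0409 m

5.0409 m


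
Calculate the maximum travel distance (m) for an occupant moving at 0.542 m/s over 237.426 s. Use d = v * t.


d = 0.542 * 237.426 = 128.68 m

128.68 m


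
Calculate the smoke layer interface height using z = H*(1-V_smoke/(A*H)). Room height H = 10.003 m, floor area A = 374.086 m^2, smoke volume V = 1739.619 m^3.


V/(A*H) = 0.46489
1 - 0.46489 = 0.53511
z = 10.003 * 0.53511 = 5.3527 m

5.3527 m


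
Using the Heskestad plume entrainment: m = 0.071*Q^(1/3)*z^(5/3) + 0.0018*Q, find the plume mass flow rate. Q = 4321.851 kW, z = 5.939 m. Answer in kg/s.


Q^(1/3) = 16.289
z^(5/3) = 19.477
First term = 0.071 * 16.289 * 19.477 = 22.525
Second term = 0.0018 * 4321.851 = 7.7793
m = 30.305 kg/s

30.305 kg/s


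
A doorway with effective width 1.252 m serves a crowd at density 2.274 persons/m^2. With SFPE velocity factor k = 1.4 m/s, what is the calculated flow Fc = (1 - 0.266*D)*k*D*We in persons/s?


1 - 0.266*D = 1 - 0.266*2.274 = 0.39512
Fs = 0.39512 * 1.4 * 2.274 = 1.2579 persons/(s*m)
Fc = 1.2579 * 1.252 = 1.5749 persons/s

1.5749 persons/s


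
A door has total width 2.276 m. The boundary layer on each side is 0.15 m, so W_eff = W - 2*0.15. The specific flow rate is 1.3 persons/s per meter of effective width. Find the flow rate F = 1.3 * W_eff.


W_eff = 2.276 - 0.30 = 1.976 m
F = 1.3 * 1.976 = 2.5688 persons/s

2.5688 persons/s


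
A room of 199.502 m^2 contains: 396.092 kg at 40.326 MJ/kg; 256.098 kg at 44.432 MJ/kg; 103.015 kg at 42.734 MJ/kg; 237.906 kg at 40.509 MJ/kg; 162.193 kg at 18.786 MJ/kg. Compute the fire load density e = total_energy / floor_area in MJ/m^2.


Total energy = 396.092*40.326 + 256.098*44.432 + 103.015*42.734 + 237.906*40.509 + 162.193*18.786
= 15972.81 + 11378.95 + 4402.243 + 9637.334 + 3046.958
= 44438.29 MJ
e = 44438.29 / 199.502 = 222.75 MJ/m^2

222.75 MJ/m^2


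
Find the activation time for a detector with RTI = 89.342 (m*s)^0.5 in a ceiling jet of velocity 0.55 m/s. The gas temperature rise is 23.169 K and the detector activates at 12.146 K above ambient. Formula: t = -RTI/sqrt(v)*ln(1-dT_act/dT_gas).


dT_act/dT_gas = 0.52423
ln(1 - 0.52423) = -0.74283
t = -89.342 / sqrt(0.55) * -0.74283 = 89.488 s

89.488 s


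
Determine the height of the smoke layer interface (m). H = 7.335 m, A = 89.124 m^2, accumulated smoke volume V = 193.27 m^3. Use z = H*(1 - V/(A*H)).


V/(A*H) = 0.29564
1 - 0.29564 = 0.70436
z = 7.335 * 0.70436 = 5.1664 m

5.1664 m


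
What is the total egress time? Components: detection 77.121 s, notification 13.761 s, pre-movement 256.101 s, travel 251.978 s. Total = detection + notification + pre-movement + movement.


Total = 77.121 + 13.761 + 256.101 + 251.978 = 598.961 s

598.961 s


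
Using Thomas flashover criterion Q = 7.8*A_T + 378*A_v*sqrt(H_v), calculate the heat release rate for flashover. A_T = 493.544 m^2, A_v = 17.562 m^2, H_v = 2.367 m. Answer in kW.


7.8*A_T = 3849.6
sqrt(H_v) = 1.5385
378*A_v*sqrt(H_v) = 10213
Q = 3849.6 + 10213 = 14063 kW

14063 kW


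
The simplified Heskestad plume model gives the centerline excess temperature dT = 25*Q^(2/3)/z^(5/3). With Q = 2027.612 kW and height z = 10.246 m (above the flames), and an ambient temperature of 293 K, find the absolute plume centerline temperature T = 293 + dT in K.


Q^(2/3) = 160.20
z^(5/3) = 48.335
dT = 25 * 160.20 / 48.335 = 82.859 K
T = 293 + 82.859 = 375.86 K

375.86 K


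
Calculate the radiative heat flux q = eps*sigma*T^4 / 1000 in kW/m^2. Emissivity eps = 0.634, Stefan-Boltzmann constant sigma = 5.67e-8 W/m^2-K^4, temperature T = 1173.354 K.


T^4 = 1.8955e+12
q = 0.634 * 5.67e-8 * 1.8955e+12 / 1000 = 68.138 kW/m^2

68.138 kW/m^2


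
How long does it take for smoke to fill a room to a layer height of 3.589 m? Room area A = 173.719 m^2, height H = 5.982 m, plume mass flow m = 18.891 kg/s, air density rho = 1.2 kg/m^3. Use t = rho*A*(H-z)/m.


H - z = 2.393 m
t = 1.2 * 173.719 * 2.393 / 18.891 = 26.407 s

26.407 s


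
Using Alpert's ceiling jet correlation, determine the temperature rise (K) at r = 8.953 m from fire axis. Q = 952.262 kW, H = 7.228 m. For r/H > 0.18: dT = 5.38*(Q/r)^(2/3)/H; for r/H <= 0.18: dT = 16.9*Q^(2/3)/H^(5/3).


r/H = 8.953 / 7.228 = 1.2387
r/H > 0.18, so dT = 5.38*(Q/r)^(2/3)/H
Q/r = 106.36
(Q/r)^(2/3) = 22.449
dT = 5.38 * 22.449 / 7.228 = 16.709 K

16.709 K


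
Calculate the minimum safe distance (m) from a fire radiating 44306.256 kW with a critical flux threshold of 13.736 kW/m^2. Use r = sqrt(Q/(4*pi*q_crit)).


4*pi*q_crit = 172.61
Q/(4*pi*q_crit) = 256.68
r = sqrt(256.68) = 16.021 m

16.021 m


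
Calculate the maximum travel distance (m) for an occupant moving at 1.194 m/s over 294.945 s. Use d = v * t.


d = 1.194 * 294.945 = 352.16 m

352.16 m


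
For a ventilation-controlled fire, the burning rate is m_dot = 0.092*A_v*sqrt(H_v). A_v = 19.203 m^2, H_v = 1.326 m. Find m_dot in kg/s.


sqrt(H_v) = 1.1515
m_dot = 0.092 * 19.203 * 1.1515 = 2.0344 kg/s

2.0344 kg/s


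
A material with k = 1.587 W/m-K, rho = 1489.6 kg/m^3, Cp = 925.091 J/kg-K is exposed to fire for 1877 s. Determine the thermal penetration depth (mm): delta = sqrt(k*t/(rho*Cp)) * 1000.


alpha = 1.587 / (1489.6 * 925.091) = 1.1517e-06 m^2/s
alpha * t = 0.0021617
delta = sqrt(0.0021617) * 1000 = 46.494 mm

46.494 mm


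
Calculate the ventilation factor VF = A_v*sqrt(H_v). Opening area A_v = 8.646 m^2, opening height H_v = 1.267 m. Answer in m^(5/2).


sqrt(H_v) = 1.1256
VF = 8.646 * 1.1256 = 9.7320 m^(5/2)

9.7320 m^(5/2)


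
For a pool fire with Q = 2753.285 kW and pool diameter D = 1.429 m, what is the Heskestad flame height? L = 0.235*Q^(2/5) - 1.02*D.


Q^(2/5) = 23.765
0.235 * Q^(2/5) = 5.5848
1.02 * D = 1.4576
L = 4.1272 m

4.1272 m


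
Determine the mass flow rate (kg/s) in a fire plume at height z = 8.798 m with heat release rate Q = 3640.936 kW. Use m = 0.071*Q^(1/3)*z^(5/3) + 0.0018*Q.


Q^(1/3) = 15.384
z^(5/3) = 37.495
First term = 0.071 * 15.384 * 37.495 = 40.955
Second term = 0.0018 * 3640.936 = 6.5537
m = 47.508 kg/s

47.508 kg/s


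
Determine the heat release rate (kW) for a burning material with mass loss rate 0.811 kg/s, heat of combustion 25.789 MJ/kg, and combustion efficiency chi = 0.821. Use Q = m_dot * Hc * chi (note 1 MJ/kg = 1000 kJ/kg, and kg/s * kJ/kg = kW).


Hc = 25.789 MJ/kg = 25.789 * 1000 kJ/kg = 25789 kJ/kg
Q = 0.811 kg/s * 25789 kJ/kg * 0.821 = 17171 kW

17171 kW


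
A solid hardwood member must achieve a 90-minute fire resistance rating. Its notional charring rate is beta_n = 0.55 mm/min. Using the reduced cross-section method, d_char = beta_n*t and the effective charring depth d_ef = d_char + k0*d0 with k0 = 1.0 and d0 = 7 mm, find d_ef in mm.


d_char = 0.55 * 90 = 49.5 mm
d_ef = 49.5 + 1.0*7 = 56.5 mm

56.5 mm


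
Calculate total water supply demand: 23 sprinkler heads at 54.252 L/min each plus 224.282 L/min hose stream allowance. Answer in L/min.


Sprinkler demand = 23 * 54.252 = 1247.796 L/min
Total = 1247.796 + 224.282 = 1472.078 L/min

1472.078 L/min


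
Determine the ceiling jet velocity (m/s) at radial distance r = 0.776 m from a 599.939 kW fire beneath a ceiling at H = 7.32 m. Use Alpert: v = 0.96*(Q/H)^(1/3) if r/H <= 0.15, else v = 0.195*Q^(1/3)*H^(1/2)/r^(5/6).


r/H = 0.776 / 7.32 = 0.10601
r/H <= 0.15, so v = 0.96*(Q/H)^(1/3)
Q/H = 81.959
(Q/H)^(1/3) = 4.3438
v = 0.96 * 4.3438 = 4.1700 m/s

4.1700 m/s


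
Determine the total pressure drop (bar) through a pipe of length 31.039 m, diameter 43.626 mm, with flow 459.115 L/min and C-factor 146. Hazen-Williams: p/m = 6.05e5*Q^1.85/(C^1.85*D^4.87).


Q^1.85 = 84053
C^1.85 = 10094
D^4.87 = 9.6730e+07
p/m = 0.052083 bar/m
p_total = 0.052083 * 31.039 = 1.6166 bar

1.6166 bar


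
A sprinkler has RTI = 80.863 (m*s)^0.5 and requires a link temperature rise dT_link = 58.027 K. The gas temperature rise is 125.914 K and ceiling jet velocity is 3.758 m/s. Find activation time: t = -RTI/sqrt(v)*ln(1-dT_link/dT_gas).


dT_link/dT_gas = 0.46085
ln(1 - 0.46085) = -0.61775
t = -80.863 / sqrt(3.758) * -0.61775 = 25.768 s

25.768 s


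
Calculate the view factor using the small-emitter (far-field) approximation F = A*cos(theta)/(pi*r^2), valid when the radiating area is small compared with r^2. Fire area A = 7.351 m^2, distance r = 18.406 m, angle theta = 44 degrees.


cos(44 deg) = 0.71934
pi*r^2 = 1064.3
F = 7.351 * 0.71934 / 1064.3 = 0.0049683

0.0049683


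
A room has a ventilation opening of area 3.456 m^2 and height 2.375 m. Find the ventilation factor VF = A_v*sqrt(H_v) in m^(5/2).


sqrt(H_v) = 1.5411
VF = 3.456 * 1.5411 = 5.3261 m^(5/2)

5.3261 m^(5/2)


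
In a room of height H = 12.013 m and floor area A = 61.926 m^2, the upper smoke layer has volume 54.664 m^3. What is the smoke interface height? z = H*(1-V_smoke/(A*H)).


V/(A*H) = 0.073481
1 - 0.073481 = 0.92652
z = 12.013 * 0.92652 = 11.130 m

11.130 m


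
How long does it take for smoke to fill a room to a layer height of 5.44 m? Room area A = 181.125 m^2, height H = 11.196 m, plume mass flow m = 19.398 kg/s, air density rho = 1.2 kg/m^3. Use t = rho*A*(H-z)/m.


H - z = 5.756 m
t = 1.2 * 181.125 * 5.756 / 19.398 = 64.495 s

64.495 s


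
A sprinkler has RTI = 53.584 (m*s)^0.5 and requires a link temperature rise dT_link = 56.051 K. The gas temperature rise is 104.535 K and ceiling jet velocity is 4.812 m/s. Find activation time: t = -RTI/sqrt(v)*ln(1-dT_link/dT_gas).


dT_link/dT_gas = 0.53619
ln(1 - 0.53619) = -0.76829
t = -53.584 / sqrt(4.812) * -0.76829 = 18.767 s

18.767 s


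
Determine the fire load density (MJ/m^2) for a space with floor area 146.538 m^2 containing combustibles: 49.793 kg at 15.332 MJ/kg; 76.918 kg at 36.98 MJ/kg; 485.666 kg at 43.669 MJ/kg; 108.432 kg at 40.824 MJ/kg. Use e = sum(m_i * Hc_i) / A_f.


Total energy = 49.793*15.332 + 76.918*36.98 + 485.666*43.669 + 108.432*40.824
= 763.4263 + 2844.428 + 21208.55 + 4426.628
= 29243.03 MJ
e = 29243.03 / 146.538 = 199.56 MJ/m^2

199.56 MJ/m^2


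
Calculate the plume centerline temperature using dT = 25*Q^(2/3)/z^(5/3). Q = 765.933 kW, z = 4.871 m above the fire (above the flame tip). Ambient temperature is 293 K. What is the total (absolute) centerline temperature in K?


Q^(2/3) = 83.713
z^(5/3) = 13.997
dT = 25 * 83.713 / 13.997 = 149.52 K
T = 293 + 149.52 = 442.52 K

442.52 K


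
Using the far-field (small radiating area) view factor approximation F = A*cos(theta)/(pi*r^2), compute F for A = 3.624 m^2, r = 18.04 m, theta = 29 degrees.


cos(29 deg) = 0.87462
pi*r^2 = 1022.4
F = 3.624 * 0.87462 / 1022.4 = 0.0031002

0.0031002


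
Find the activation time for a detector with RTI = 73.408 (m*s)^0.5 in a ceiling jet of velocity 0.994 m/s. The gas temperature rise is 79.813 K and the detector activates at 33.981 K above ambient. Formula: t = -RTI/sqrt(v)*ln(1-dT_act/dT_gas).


dT_act/dT_gas = 0.42576
ln(1 - 0.42576) = -0.55470
t = -73.408 / sqrt(0.994) * -0.55470 = 40.842 s

40.842 s


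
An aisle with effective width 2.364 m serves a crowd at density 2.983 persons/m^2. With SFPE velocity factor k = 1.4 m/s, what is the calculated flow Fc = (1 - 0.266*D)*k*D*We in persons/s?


1 - 0.266*D = 1 - 0.266*2.983 = 0.20652
Fs = 0.20652 * 1.4 * 2.983 = 0.86248 persons/(s*m)
Fc = 0.86248 * 2.364 = 2.0389 persons/s

2.0389 persons/s


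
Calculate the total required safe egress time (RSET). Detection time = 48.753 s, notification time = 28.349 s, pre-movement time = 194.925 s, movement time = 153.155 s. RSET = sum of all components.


Total = 48.753 + 28.349 + 194.925 + 153.155 = 425.182 s

425.182 s


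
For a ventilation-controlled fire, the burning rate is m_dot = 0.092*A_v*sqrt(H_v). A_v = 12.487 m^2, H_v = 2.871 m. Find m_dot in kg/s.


sqrt(H_v) = 1.6944
m_dot = 0.092 * 12.487 * 1.6944 = 1.9465 kg/s

1.9465 kg/s


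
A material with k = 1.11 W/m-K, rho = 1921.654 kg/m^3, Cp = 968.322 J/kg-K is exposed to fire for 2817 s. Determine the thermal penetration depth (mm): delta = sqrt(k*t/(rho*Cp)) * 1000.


alpha = 1.11 / (1921.654 * 968.322) = 5.9652e-07 m^2/s
alpha * t = 0.0016804
delta = sqrt(0.0016804) * 1000 = 40.993 mm

40.993 mm


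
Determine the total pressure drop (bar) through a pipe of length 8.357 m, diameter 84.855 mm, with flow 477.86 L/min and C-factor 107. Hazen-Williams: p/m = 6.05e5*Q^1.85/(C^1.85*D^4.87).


Q^1.85 = 90512
C^1.85 = 5680.2
D^4.87 = 2.4698e+09
p/m = 0.0039034 bar/m
p_total = 0.0039034 * 8.357 = 0.032621 bar

0.032621 bar


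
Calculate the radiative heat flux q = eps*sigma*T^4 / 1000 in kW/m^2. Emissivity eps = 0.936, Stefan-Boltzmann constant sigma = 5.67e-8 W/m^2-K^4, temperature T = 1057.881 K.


T^4 = 1.2524e+12
q = 0.936 * 5.67e-8 * 1.2524e+12 / 1000 = 66.467 kW/m^2

66.467 kW/m^2


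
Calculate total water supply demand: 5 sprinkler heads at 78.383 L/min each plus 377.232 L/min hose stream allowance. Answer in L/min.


Sprinkler demand = 5 * 78.383 = 391.915 L/min
Total = 391.915 + 377.232 = 769.147 L/min

769.147 L/min


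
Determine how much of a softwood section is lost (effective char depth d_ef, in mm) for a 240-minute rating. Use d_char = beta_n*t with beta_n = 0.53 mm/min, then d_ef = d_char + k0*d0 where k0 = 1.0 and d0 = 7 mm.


d_char = 0.53 * 240 = 127.2 mm
d_ef = 127.2 + 1.0*7 = 134.2 mm

134.2 mm


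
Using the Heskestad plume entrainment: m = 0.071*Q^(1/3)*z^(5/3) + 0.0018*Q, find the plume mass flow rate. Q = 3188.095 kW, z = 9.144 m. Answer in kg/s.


Q^(1/3) = 14.718
z^(5/3) = 39.985
First term = 0.071 * 14.718 * 39.985 = 41.783
Second term = 0.0018 * 3188.095 = 5.7386
m = 47.521 kg/s

47.521 kg/s


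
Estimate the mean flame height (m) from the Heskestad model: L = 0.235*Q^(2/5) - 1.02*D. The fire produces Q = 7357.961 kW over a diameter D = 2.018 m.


Q^(2/5) = 35.213
0.235 * Q^(2/5) = 8.2751
1.02 * D = 2.0584
L = 6.2167 m

6.2167 m


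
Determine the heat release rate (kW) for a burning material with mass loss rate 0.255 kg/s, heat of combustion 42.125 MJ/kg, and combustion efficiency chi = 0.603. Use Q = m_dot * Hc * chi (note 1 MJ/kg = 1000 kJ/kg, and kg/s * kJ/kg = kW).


Hc = 42.125 MJ/kg = 42.125 * 1000 kJ/kg = 42125 kJ/kg
Q = 0.255 kg/s * 42125 kJ/kg * 0.603 = 6477.4 kW

6477.4 kW


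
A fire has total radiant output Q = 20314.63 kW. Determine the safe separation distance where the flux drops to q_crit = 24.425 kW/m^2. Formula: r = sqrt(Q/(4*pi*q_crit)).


4*pi*q_crit = 306.93
Q/(4*pi*q_crit) = 66.186
r = sqrt(66.186) = 8.1355 m

8.1355 m


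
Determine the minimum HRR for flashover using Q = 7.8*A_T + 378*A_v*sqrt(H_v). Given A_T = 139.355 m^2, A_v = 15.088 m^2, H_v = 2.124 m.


7.8*A_T = 1086.969
sqrt(H_v) = 1.4574
378*A_v*sqrt(H_v) = 8311.9
Q = 1086.969 + 8311.9 = 9398.9 kW

9398.9 kW


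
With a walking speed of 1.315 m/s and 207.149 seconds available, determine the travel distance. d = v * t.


d = 1.315 * 207.149 = 272.40 m

272.40 m


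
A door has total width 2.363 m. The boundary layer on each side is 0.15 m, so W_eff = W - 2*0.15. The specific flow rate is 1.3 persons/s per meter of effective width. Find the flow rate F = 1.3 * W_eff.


W_eff = 2.363 - 0.30 = 2.063 m
F = 1.3 * 2.063 = 2.6819 persons/s

2.6819 persons/s


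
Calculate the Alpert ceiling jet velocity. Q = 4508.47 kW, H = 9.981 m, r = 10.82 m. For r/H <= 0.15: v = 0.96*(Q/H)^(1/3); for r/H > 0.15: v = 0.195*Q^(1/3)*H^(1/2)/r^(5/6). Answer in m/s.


r/H = 10.82 / 9.981 = 1.0841
r/H > 0.15, so v = 0.195*Q^(1/3)*H^(1/2)/r^(5/6)
Q^(1/3) = 16.520
H^(1/2) = 3.1593
r^(5/6) = 7.2754
v = 0.195 * 16.520 * 3.1593 / 7.2754 = 1.3989 m/s

1.3989 m/s


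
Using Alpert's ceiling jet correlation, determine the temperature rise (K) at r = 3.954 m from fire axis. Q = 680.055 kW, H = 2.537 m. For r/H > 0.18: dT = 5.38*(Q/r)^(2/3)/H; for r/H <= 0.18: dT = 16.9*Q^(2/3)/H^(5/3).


r/H = 3.954 / 2.537 = 1.5585
r/H > 0.18, so dT = 5.38*(Q/r)^(2/3)/H
Q/r = 171.99
(Q/r)^(2/3) = 30.927
dT = 5.38 * 30.927 / 2.537 = 65.584 K

65.584 K


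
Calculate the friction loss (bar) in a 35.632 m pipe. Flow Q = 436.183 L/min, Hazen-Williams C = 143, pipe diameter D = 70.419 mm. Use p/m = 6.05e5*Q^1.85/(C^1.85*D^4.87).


Q^1.85 = 76452
C^1.85 = 9713.4
D^4.87 = 9.9598e+08
p/m = 0.0047810 bar/m
p_total = 0.0047810 * 35.632 = 0.17036 bar

0.17036 bar


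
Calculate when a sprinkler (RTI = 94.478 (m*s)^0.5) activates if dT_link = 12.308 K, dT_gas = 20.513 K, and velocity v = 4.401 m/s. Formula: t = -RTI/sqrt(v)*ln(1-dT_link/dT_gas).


dT_link/dT_gas = 0.60001
ln(1 - 0.60001) = -0.91632
t = -94.478 / sqrt(4.401) * -0.91632 = 41.267 s

41.267 s


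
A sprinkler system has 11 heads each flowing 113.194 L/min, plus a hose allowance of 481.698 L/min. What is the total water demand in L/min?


Sprinkler demand = 11 * 113.194 = 1245.134 L/min
Total = 1245.134 + 481.698 = 1726.832 L/min

1726.832 L/min


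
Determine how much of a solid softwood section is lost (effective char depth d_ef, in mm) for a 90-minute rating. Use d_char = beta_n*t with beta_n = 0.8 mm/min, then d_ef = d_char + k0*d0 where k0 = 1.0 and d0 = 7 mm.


d_char = 0.8 * 90 = 72 mm
d_ef = 72 + 1.0*7 = 79 mm

79 mm


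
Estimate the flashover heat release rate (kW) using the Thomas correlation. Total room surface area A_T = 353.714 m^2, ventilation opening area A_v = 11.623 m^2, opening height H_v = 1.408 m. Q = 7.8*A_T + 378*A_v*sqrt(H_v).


7.8*A_T = 2759.0
sqrt(H_v) = 1.1866
378*A_v*sqrt(H_v) = 5213.3
Q = 2759.0 + 5213.3 = 7972.3 kW

7972.3 kW


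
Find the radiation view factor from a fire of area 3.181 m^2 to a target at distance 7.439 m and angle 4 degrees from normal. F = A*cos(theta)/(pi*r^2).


cos(4 deg) = 0.99756
pi*r^2 = 173.85
F = 3.181 * 0.99756 / 173.85 = 0.018253

0.018253
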